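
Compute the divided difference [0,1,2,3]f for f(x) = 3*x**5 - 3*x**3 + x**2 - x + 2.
72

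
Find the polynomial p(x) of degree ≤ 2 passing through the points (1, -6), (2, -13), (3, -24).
-2*x**2 - x - 3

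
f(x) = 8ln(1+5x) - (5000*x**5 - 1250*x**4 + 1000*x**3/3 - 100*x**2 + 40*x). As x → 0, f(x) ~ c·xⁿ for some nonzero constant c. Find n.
6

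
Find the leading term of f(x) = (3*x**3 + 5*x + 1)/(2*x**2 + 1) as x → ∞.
3*x/2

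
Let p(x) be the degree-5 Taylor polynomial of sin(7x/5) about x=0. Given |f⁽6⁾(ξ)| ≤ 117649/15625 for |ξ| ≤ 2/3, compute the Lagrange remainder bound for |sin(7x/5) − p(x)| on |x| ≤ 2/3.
470596/512578125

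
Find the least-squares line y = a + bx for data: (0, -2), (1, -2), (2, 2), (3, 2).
a = -12/5, b = 8/5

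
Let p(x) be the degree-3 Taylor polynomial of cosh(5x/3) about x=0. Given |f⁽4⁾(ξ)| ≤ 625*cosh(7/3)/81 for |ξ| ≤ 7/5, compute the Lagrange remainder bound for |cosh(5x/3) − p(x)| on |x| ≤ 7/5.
2401*cosh(7/3)/1944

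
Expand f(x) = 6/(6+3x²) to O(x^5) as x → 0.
1 - x**2/2 + x**4/4 + O(x**5)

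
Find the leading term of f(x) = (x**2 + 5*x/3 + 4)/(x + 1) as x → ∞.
x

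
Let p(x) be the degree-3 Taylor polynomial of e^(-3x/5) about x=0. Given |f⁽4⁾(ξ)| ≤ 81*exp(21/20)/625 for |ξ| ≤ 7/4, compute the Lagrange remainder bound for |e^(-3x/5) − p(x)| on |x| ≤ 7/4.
64827*exp(21/20)/1280000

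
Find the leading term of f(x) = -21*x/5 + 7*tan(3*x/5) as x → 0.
63*x**3/125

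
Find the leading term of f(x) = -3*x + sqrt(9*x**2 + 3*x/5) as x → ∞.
1/10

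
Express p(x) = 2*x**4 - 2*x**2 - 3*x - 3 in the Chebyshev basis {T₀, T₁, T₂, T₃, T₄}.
(-13/4)T₀ + (-3)T₁ + (1/4)T₄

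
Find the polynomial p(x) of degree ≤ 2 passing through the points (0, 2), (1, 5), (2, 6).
-x**2 + 4*x + 2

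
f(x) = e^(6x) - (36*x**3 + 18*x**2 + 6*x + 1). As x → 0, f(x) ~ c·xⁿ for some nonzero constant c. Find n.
4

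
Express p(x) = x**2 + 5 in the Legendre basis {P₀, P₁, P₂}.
(16/3)P₀ + (2/3)P₂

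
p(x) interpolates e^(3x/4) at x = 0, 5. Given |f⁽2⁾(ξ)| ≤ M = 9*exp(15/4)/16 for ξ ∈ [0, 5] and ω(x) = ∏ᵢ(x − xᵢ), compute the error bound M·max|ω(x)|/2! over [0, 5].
225*exp(15/4)/128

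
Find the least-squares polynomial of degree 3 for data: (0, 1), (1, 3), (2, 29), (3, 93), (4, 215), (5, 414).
50/63 + (-379/189)x + (473/252)x² + (325/108)x³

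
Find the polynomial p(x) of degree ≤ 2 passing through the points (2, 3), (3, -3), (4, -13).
-2*x**2 + 4*x + 3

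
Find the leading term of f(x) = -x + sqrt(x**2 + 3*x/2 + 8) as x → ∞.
3/4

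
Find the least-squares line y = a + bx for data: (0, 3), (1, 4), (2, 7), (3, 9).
a = 13/5, b = 21/10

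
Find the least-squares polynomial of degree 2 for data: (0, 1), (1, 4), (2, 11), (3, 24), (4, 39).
31/35 + (36/35)x + (15/7)x²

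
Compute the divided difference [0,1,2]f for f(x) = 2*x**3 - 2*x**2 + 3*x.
4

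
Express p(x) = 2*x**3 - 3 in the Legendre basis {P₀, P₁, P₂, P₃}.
(-3)P₀ + (6/5)P₁ + (4/5)P₃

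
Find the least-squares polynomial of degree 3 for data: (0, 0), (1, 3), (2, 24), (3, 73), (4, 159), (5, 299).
-3/14 + (-53/84)x + (5/2)x² + (23/12)x³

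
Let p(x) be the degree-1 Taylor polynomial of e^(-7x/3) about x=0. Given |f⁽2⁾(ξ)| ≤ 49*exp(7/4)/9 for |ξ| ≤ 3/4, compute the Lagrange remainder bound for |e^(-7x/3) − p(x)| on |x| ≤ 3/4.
49*exp(7/4)/32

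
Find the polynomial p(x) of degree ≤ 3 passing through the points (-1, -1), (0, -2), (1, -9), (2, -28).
-x**3 - 3*x**2 - 3*x - 2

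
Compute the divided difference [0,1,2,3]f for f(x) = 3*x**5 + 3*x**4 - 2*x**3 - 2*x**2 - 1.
91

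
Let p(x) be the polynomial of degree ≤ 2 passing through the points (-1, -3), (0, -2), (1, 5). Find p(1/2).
3/4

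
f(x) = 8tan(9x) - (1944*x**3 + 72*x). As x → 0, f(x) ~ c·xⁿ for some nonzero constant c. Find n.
5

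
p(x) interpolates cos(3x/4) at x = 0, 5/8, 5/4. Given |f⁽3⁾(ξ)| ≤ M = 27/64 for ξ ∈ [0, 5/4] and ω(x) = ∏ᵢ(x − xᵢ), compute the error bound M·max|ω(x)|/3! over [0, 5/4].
125*sqrt(3)/32768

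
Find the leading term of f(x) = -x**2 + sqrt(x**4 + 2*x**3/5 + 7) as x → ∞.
x/5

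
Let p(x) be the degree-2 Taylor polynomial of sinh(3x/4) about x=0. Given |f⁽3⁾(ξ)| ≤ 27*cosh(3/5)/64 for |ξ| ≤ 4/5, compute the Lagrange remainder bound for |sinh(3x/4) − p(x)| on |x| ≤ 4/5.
9*cosh(3/5)/250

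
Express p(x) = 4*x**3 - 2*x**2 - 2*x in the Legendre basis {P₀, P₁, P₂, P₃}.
(-2/3)P₀ + (2/5)P₁ + (-4/3)P₂ + (8/5)P₃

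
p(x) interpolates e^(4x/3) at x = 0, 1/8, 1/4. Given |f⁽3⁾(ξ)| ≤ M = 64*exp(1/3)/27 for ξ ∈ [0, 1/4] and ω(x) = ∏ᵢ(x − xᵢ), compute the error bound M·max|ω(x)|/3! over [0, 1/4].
sqrt(3)*exp(1/3)/5832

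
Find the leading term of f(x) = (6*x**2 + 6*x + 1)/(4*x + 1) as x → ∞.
3*x/2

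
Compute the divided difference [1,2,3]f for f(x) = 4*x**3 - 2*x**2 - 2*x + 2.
22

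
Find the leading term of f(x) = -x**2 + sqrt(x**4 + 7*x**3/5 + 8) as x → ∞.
7*x/10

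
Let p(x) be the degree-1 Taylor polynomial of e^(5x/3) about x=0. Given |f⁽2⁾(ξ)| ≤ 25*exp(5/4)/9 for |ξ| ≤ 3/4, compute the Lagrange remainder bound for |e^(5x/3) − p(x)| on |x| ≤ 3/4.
25*exp(5/4)/32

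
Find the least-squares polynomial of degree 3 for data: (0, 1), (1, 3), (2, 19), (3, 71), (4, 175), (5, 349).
74/63 + (-251/378)x + (-143/126)x² + (82/27)x³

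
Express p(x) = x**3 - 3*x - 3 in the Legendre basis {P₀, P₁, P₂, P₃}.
(-3)P₀ + (-12/5)P₁ + (2/5)P₃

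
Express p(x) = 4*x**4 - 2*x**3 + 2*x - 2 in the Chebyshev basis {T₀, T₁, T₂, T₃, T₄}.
(-1/2)T₀ + (1/2)T₁ + (2)T₂ + (-1/2)T₃ + (1/2)T₄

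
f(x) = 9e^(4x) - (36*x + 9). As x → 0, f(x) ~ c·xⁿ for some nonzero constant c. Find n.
2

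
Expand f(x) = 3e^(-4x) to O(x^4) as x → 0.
3 - 12*x + 24*x**2 - 32*x**3 + O(x**4)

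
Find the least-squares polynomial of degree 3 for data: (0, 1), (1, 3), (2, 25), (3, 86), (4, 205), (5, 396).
73/63 + (-1255/378)x + (451/252)x² + (317/108)x³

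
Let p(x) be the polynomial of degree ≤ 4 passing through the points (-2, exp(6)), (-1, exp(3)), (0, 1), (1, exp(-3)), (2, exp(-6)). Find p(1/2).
(-5 + 60*exp(3) + (-20*exp(3) + 90 + 3*exp(6))*exp(6))*exp(-6)/128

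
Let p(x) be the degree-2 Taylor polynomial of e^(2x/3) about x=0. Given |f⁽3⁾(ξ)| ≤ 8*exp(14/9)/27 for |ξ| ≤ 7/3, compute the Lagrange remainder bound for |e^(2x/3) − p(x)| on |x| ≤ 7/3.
1372*exp(14/9)/2187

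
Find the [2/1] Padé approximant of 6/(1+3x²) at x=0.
6 - 18*x**2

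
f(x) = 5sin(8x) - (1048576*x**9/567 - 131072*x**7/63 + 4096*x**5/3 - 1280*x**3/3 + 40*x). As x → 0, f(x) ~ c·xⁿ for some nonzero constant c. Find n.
11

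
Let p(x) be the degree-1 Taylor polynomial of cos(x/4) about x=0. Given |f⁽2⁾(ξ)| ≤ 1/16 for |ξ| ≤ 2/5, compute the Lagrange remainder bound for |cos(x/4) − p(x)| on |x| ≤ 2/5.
1/200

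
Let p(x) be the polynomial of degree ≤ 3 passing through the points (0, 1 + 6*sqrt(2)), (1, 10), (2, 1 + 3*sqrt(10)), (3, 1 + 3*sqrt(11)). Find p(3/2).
-3*sqrt(11)/16 - 3*sqrt(2)/8 + 27*sqrt(10)/16 + 97/16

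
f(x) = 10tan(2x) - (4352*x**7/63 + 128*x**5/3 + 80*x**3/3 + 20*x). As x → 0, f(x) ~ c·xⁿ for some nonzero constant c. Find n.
9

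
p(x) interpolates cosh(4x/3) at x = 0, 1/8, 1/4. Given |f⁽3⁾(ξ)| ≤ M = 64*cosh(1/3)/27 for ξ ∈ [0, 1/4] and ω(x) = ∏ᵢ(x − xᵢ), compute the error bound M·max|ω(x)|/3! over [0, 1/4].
sqrt(3)*cosh(1/3)/5832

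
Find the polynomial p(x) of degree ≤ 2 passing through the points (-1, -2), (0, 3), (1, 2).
-3*x**2 + 2*x + 3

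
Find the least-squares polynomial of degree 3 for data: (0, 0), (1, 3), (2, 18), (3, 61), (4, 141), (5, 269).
3/14 + (-107/84)x + (10/7)x² + (23/12)x³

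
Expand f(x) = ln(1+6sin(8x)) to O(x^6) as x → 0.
48*x - 1152*x**2 + 36352*x**3 - 1302528*x**4 + 49782784*x**5 + O(x**6)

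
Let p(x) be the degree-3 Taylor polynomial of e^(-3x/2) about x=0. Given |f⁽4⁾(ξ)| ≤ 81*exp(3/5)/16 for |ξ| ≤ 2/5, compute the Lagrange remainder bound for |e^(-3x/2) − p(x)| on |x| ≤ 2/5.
27*exp(3/5)/5000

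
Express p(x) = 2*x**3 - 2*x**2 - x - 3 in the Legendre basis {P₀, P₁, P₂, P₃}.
(-11/3)P₀ + (1/5)P₁ + (-4/3)P₂ + (4/5)P₃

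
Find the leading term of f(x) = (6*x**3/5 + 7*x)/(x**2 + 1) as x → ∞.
6*x/5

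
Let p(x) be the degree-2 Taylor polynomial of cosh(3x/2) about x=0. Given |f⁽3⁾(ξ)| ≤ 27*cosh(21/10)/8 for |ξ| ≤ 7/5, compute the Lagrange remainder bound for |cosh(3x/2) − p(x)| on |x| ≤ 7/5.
3087*cosh(21/10)/2000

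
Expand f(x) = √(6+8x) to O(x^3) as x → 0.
sqrt(6) + 2*sqrt(6)*x/3 - 2*sqrt(6)*x**2/9 + O(x**3)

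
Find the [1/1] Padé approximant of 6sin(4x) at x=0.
24*x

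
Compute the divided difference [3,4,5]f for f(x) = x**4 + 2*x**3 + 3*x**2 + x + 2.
124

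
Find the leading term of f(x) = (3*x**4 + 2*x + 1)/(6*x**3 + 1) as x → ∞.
x/2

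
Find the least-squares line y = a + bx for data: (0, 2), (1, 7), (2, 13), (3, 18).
a = 19/10, b = 27/5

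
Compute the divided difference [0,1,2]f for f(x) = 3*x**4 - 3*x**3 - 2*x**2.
10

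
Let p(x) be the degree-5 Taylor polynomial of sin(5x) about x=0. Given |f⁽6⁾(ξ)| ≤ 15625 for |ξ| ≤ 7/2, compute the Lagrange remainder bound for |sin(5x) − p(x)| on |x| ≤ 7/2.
367653125/9216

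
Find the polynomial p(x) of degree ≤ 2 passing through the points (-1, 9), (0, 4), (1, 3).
2*x**2 - 3*x + 4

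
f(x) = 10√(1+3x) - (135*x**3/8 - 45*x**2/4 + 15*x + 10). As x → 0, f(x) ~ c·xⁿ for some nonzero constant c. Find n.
4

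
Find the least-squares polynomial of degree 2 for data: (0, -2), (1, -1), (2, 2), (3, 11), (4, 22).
-66/35 + (-10/7)x + (13/7)x²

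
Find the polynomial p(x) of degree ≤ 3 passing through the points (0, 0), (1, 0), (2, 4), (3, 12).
2*x**2 - 2*x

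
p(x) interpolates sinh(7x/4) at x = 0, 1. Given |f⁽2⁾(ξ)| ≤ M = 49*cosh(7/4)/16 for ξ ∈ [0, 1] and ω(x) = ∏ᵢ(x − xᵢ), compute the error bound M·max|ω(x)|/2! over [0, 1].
49*cosh(7/4)/128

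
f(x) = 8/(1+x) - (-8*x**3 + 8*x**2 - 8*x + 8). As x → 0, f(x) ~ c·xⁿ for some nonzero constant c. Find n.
4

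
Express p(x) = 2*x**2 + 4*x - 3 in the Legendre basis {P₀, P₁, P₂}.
(-7/3)P₀ + (4)P₁ + (4/3)P₂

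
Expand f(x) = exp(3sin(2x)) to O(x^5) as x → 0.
1 + 6*x + 18*x**2 + 32*x**3 + 30*x**4 + O(x**5)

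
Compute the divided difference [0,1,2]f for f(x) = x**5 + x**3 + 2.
18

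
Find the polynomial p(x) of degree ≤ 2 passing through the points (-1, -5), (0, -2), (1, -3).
-2*x**2 + x - 2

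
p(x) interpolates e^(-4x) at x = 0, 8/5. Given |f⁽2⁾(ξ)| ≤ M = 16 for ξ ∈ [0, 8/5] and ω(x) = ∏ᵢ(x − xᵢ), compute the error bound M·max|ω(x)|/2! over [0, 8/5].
128/25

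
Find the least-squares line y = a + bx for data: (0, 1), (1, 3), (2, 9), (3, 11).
a = 3/5, b = 18/5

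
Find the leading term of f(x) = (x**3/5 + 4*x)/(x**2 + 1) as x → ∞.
x/5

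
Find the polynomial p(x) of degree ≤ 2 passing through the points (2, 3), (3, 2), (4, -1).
-x**2 + 4*x - 1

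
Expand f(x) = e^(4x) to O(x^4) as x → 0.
1 + 4*x + 8*x**2 + 32*x**3/3 + O(x**4)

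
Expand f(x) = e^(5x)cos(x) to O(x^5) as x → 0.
1 + 5*x + 12*x**2 + 55*x**3/3 + 119*x**4/6 + O(x**5)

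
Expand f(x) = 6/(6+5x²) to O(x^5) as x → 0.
1 - 5*x**2/6 + 25*x**4/36 + O(x**5)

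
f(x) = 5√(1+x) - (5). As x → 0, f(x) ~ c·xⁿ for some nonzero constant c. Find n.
1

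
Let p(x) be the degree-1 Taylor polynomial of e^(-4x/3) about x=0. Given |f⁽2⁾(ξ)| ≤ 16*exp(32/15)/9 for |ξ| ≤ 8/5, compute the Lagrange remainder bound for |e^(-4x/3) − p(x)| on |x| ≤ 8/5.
512*exp(32/15)/225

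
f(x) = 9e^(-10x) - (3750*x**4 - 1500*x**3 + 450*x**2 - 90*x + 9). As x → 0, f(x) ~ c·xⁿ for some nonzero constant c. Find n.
5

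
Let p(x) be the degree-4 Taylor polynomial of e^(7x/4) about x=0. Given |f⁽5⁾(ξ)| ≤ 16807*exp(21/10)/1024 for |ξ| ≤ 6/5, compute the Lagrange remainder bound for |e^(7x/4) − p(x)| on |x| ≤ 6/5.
1361367*exp(21/10)/4000000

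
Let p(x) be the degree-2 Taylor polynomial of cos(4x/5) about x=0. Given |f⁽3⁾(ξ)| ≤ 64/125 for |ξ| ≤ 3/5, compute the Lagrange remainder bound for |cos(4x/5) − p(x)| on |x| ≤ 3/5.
288/15625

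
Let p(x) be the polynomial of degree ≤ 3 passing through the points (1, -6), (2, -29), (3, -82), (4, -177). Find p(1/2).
-2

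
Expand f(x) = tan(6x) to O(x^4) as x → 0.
6*x + 72*x**3 + O(x**4)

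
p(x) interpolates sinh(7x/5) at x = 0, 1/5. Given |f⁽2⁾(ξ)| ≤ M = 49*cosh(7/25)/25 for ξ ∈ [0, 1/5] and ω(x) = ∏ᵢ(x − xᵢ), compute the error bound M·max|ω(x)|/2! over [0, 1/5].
49*cosh(7/25)/5000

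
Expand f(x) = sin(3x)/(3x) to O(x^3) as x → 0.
1 - 3*x**2/2 + O(x**3)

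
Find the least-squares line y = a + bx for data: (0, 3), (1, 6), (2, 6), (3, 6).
a = 39/10, b = 9/10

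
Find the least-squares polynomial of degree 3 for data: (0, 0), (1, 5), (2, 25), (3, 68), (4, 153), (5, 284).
5/126 + (1447/756)x + (295/252)x² + (53/27)x³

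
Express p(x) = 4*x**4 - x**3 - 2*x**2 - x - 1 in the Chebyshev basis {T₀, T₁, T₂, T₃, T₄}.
(-1/2)T₀ + (-7/4)T₁ + T₂ + (-1/4)T₃ + (1/2)T₄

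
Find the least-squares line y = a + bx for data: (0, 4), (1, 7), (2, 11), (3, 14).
a = 39/10, b = 17/5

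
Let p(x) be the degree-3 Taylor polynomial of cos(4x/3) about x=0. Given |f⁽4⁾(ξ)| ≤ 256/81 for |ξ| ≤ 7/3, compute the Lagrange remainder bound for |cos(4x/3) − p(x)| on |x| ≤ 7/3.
76832/19683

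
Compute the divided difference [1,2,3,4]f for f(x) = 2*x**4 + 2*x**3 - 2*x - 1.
22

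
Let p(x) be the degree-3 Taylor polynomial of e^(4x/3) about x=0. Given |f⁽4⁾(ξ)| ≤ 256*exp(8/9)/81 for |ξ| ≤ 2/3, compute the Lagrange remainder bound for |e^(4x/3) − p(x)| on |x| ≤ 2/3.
512*exp(8/9)/19683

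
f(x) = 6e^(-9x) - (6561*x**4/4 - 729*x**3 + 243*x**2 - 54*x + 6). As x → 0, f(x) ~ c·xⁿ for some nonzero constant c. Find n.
5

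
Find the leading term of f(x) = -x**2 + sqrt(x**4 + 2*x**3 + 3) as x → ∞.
x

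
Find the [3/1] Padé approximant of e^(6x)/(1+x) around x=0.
(126*x**3/23 + 144*x**2/23 + 84*x/23 + 1)/(1 - 31*x/23)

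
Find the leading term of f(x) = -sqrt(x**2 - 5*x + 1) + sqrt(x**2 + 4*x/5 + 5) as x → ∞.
29/10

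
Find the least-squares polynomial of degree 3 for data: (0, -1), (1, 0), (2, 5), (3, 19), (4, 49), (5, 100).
-64/63 + (463/378)x + (-10/9)x² + (53/54)x³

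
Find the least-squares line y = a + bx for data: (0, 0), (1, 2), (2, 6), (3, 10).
a = -3/5, b = 17/5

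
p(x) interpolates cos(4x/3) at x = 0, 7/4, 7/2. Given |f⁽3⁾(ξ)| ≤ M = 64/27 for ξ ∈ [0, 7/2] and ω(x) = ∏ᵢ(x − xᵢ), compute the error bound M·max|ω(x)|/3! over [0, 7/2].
343*sqrt(3)/729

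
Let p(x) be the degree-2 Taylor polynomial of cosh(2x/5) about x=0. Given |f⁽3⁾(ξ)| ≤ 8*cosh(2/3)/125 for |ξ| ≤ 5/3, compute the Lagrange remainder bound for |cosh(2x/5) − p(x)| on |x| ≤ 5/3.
4*cosh(2/3)/81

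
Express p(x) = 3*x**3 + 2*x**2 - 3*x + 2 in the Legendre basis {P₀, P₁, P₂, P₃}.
(8/3)P₀ + (-6/5)P₁ + (4/3)P₂ + (6/5)P₃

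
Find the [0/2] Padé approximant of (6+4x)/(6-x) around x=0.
1/(5*x**2/9 - 5*x/6 + 1)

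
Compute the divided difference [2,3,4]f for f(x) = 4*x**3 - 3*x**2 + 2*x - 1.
33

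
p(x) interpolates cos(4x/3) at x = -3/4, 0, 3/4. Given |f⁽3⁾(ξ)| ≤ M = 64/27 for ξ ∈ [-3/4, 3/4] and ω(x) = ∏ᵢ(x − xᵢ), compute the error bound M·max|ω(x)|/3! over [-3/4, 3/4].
sqrt(3)/27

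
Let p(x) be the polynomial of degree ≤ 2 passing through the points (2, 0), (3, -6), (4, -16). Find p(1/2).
3/2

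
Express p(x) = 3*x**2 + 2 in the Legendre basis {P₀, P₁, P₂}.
(3)P₀ + (2)P₂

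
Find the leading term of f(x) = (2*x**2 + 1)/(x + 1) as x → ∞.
2*x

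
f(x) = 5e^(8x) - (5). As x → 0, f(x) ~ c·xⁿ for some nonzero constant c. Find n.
1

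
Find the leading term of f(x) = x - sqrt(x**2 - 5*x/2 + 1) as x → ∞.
5/4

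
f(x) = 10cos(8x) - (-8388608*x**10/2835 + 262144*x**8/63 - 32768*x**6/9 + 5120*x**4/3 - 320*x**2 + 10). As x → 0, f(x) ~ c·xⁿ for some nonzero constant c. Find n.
12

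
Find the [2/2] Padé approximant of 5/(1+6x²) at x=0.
5/(6*x**2 + 1)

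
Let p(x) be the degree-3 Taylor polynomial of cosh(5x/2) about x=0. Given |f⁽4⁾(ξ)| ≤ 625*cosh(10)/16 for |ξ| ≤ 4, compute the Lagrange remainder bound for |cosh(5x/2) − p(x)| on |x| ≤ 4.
1250*cosh(10)/3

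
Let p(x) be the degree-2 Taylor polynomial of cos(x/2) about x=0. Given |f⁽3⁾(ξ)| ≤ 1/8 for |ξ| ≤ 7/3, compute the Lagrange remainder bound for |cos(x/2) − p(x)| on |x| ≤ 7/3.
343/1296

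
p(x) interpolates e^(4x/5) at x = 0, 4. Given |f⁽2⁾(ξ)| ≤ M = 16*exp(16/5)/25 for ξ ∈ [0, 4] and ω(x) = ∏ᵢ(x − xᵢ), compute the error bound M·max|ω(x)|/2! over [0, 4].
32*exp(16/5)/25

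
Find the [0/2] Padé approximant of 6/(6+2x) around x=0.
1/(x/3 + 1)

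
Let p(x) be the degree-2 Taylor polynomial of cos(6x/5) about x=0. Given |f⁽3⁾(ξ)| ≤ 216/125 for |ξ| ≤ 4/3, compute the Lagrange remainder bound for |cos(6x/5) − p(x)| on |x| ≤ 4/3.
256/375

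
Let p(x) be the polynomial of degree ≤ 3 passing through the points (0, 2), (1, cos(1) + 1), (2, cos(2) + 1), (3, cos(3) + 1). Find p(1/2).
cos(3)/16 - 5*cos(2)/16 + 15*cos(1)/16 + 21/16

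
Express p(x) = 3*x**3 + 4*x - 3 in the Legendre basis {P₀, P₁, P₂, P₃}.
(-3)P₀ + (29/5)P₁ + (6/5)P₃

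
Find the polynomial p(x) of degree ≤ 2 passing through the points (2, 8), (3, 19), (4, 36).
3*x**2 - 4*x + 4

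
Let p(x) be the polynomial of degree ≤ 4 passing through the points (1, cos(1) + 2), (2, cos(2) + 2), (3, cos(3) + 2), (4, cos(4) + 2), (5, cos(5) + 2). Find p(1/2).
189*cos(3)/64 + 35*cos(5)/128 - 45*cos(4)/32 + 315*cos(1)/128 - 105*cos(2)/32 + 2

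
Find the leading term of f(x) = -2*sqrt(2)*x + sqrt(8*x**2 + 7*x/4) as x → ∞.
7*sqrt(2)/32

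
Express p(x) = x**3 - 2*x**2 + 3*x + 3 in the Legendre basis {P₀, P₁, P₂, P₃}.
(7/3)P₀ + (18/5)P₁ + (-4/3)P₂ + (2/5)P₃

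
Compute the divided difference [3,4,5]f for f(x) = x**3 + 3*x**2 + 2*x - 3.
15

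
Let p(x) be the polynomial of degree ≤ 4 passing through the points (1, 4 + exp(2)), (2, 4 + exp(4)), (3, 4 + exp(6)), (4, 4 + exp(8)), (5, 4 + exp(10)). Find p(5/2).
-5*exp(8)/32 - 5*exp(2)/128 + 4 + 15*exp(4)/32 + 45*exp(6)/64 + 3*exp(10)/128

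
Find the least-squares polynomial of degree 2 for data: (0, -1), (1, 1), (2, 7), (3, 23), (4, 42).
-32/35 + (-62/35)x + (22/7)x²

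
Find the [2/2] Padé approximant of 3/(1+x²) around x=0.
3/(x**2 + 1)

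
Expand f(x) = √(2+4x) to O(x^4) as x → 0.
sqrt(2) + sqrt(2)*x - sqrt(2)*x**2/2 + sqrt(2)*x**3/2 + O(x**4)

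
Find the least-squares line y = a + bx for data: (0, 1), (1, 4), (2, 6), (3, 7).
a = 3/2, b = 2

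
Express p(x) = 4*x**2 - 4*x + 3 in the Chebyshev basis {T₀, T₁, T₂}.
(5)T₀ + (-4)T₁ + (2)T₂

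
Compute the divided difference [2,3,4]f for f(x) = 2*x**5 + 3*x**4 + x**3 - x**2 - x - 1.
743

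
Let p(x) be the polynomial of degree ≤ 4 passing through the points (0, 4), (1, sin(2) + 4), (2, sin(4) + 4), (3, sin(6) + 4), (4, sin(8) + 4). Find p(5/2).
45*sin(4)/64 - 5*sin(2)/32 + 15*sin(6)/32 - 5*sin(8)/128 + 4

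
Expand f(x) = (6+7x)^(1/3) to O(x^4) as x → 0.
6**(1/3) + 7*6**(1/3)*x/18 - 49*6**(1/3)*x**2/324 + 1715*6**(1/3)*x**3/17496 + O(x**4)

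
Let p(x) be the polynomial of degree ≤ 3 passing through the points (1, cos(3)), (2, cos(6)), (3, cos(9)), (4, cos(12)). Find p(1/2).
35*cos(3)/16 - 35*cos(6)/16 + 21*cos(9)/16 - 5*cos(12)/16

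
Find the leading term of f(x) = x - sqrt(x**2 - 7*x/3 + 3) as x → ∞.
7/6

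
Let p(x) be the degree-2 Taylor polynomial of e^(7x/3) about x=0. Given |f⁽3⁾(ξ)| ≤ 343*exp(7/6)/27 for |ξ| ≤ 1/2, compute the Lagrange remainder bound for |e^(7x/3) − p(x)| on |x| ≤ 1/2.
343*exp(7/6)/1296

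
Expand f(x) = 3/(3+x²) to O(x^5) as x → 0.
1 - x**2/3 + x**4/9 + O(x**5)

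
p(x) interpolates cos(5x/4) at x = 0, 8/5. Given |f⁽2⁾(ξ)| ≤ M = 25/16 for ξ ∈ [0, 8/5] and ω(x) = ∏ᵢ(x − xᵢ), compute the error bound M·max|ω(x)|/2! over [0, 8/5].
1/2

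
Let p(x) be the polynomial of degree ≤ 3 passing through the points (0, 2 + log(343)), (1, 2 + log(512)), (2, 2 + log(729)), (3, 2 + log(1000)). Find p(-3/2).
2 + log(8183243915489726346684277347882562022607*2**(1/8)*3**(5/8)*5**(7/16)*7**(11/16)/811296384146066816957890051440640000000)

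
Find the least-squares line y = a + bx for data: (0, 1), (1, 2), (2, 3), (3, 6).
a = 3/5, b = 8/5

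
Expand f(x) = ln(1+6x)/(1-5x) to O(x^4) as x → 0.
6*x + 12*x**2 + 132*x**3 + O(x**4)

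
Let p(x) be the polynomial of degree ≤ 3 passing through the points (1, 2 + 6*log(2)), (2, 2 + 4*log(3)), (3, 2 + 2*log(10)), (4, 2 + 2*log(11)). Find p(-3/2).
2 + log(77371252455336267181195264000000000000000000000000000000000000000000000000*11**(7/8)*2**(3/4)*3**(1/4)*5**(1/8)/55275563349529895312919639662674586616836820777706673560551352652695476921)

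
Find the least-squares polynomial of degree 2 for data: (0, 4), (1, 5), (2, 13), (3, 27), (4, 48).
139/35 + (-15/7)x + (23/7)x²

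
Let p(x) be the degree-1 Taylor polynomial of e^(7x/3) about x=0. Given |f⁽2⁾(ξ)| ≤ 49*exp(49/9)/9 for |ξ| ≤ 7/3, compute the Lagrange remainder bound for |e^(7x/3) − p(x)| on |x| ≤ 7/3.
2401*exp(49/9)/162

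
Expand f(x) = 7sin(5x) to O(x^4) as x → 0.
35*x - 875*x**3/6 + O(x**4)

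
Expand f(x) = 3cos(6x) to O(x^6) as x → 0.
3 - 54*x**2 + 162*x**4 + O(x**6)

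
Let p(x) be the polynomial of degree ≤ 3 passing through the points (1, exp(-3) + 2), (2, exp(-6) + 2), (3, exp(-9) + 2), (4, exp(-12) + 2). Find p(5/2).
(-exp(9) - 1 + 9*exp(3) + 9*exp(6) + 32*exp(12))*exp(-12)/16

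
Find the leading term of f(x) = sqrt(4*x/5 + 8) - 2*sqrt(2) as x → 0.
sqrt(2)*x/10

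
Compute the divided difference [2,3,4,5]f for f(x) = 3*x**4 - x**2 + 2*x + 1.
42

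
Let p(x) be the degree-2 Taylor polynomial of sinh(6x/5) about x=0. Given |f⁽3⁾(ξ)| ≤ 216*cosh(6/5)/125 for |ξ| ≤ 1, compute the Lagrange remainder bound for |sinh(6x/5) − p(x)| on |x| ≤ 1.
36*cosh(6/5)/125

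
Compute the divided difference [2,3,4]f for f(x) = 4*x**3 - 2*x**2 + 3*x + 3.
34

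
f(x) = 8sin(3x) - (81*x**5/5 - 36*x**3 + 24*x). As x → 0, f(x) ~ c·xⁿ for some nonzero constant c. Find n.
7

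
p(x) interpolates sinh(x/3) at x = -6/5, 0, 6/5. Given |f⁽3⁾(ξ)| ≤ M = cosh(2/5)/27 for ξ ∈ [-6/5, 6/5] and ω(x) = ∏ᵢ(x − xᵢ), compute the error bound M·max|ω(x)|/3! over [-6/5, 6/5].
8*sqrt(3)*cosh(2/5)/3375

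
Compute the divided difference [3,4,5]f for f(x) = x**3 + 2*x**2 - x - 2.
14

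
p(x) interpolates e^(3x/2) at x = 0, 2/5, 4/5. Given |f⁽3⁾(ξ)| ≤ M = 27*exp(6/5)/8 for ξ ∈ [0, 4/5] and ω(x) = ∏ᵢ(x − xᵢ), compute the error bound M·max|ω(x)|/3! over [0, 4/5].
sqrt(3)*exp(6/5)/125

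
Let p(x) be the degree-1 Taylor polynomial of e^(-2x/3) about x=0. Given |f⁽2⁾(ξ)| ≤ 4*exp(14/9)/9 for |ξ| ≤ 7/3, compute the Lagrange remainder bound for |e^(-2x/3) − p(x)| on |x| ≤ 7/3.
98*exp(14/9)/81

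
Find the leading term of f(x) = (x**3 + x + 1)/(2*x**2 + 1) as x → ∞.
x/2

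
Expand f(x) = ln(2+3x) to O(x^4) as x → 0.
log(2) + 3*x/2 - 9*x**2/8 + 9*x**3/8 + O(x**4)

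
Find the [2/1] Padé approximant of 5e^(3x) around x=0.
(15*x**2/2 + 10*x + 5)/(1 - x)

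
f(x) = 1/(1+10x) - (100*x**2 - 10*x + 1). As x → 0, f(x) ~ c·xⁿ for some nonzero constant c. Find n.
3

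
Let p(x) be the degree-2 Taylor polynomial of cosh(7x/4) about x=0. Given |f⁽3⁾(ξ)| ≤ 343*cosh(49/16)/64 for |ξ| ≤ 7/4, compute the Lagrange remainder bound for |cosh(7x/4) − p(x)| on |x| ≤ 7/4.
117649*cosh(49/16)/24576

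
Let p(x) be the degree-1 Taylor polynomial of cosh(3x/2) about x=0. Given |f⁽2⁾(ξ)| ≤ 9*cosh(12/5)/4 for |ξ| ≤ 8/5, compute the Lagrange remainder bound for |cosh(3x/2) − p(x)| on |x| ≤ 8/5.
72*cosh(12/5)/25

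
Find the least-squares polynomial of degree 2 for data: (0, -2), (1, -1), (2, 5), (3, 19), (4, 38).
-67/35 + (-18/7)x + (22/7)x²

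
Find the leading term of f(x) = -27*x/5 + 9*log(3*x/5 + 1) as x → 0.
-81*x**2/50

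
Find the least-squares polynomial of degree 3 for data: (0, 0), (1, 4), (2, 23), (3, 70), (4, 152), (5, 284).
-1/63 + (-34/189)x + (146/63)x² + (49/27)x³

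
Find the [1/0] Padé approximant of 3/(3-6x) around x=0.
2*x + 1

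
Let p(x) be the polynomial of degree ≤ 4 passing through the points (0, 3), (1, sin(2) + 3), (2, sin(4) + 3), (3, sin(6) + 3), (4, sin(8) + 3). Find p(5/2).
45*sin(4)/64 - 5*sin(2)/32 + 15*sin(6)/32 - 5*sin(8)/128 + 3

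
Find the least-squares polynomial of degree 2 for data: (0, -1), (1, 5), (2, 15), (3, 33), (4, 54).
-34/35 + (103/35)x + (19/7)x²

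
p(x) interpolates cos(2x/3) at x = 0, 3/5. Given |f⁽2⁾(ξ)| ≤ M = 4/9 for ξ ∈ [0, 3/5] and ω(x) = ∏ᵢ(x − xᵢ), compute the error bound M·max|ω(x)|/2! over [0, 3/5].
1/50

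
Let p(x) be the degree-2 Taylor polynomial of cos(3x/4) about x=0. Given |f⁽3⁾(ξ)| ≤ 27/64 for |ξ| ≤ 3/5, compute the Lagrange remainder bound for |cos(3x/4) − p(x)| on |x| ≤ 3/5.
243/16000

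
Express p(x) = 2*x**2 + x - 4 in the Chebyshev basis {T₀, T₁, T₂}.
(-3)T₀ + T₁ + T₂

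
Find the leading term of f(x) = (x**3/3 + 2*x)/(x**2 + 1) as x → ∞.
x/3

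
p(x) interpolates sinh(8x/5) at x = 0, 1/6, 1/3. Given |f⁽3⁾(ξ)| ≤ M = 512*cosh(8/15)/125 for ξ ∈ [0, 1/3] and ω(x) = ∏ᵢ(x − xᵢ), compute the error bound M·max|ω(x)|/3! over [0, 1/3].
64*sqrt(3)*cosh(8/15)/91125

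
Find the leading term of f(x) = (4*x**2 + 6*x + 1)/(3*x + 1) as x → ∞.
4*x/3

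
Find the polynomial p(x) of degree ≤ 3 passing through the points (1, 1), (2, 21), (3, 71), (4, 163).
2*x**3 + 3*x**2 - 3*x - 1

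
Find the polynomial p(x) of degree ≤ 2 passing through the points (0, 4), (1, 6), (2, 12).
2*x**2 + 4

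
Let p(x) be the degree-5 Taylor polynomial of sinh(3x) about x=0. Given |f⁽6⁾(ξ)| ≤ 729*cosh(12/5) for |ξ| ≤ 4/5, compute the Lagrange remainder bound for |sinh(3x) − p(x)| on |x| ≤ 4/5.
20736*cosh(12/5)/78125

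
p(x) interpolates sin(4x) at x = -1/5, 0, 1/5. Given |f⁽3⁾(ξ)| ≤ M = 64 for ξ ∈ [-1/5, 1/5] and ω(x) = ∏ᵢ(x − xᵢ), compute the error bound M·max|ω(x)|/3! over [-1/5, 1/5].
64*sqrt(3)/3375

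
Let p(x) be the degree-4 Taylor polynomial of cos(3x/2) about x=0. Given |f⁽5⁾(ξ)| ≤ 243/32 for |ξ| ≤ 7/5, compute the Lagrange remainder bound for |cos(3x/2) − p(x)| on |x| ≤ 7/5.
1361367/4000000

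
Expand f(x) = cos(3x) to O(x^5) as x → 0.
1 - 9*x**2/2 + 27*x**4/8 + O(x**5)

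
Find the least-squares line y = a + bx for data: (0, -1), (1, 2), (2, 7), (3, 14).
a = -2, b = 5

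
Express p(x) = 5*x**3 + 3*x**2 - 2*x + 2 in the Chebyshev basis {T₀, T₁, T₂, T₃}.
(7/2)T₀ + (7/4)T₁ + (3/2)T₂ + (5/4)T₃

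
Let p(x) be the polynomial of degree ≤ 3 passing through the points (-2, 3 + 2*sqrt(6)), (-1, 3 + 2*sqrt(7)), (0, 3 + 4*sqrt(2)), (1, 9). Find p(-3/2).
-5*sqrt(2)/4 + 5*sqrt(6)/8 + 27/8 + 15*sqrt(7)/8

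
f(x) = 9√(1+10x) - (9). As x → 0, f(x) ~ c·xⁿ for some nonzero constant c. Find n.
1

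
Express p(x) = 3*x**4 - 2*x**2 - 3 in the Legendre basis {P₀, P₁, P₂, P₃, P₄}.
(-46/15)P₀ + (8/21)P₂ + (24/35)P₄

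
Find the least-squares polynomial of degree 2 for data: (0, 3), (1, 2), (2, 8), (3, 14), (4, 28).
101/35 + (-83/35)x + (15/7)x²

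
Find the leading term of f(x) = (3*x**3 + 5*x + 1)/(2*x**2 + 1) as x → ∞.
3*x/2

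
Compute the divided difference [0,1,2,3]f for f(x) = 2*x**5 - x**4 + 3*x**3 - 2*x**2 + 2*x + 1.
47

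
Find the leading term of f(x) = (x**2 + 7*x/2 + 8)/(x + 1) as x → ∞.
x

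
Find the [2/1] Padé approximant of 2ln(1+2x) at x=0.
4*x*(x + 3)/(3*(4*x/3 + 1))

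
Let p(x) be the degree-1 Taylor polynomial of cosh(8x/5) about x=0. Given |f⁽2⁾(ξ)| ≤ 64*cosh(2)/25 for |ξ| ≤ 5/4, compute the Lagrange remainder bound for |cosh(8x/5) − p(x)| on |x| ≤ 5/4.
2*cosh(2)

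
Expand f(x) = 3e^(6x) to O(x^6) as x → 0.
3 + 18*x + 54*x**2 + 108*x**3 + 162*x**4 + 972*x**5/5 + O(x**6)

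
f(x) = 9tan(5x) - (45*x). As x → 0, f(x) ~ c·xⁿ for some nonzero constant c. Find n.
3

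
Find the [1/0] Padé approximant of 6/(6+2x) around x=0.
1 - x/3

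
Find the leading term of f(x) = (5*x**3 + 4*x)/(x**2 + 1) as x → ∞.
5*x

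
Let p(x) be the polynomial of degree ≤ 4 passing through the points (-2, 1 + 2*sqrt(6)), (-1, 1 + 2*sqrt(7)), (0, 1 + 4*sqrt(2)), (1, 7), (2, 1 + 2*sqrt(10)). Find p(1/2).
-5*sqrt(7)/16 - 5*sqrt(10)/64 + 3*sqrt(6)/64 + 61/16 + 45*sqrt(2)/16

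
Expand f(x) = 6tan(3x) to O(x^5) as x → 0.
18*x + 54*x**3 + O(x**5)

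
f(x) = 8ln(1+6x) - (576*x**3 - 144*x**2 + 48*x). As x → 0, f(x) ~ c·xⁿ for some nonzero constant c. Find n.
4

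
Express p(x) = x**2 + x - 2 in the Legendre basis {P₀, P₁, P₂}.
(-5/3)P₀ + P₁ + (2/3)P₂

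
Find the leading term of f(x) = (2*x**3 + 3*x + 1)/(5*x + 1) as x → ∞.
2*x**2/5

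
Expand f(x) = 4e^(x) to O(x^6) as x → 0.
4 + 4*x + 2*x**2 + 2*x**3/3 + x**4/6 + x**5/30 + O(x**6)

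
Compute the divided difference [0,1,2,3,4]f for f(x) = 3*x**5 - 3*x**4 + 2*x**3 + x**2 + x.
27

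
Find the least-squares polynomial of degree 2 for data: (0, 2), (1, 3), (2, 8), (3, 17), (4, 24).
52/35 + (43/35)x + (8/7)x²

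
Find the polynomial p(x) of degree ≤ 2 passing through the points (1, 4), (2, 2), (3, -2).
-x**2 + x + 4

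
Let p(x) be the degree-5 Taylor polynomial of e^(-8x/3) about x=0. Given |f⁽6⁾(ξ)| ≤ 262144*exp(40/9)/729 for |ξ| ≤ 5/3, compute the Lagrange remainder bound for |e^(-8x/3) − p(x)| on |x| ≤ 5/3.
51200000*exp(40/9)/4782969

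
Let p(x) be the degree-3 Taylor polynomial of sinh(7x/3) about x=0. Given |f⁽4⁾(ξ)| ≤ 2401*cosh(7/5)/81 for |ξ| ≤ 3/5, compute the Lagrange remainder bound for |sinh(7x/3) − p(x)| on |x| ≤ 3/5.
2401*cosh(7/5)/15000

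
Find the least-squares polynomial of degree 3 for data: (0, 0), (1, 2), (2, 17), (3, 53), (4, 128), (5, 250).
-5/63 + (181/189)x + (-5/9)x² + (56/27)x³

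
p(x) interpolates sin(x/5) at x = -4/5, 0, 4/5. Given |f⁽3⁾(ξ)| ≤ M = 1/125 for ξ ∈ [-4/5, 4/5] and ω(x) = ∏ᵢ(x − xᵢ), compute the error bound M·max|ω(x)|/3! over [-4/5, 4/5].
64*sqrt(3)/421875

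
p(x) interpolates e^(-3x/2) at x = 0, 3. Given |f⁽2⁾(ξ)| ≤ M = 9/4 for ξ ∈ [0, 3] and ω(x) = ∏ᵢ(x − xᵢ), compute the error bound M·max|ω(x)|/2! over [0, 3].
81/32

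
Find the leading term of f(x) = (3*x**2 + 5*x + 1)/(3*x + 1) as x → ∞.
x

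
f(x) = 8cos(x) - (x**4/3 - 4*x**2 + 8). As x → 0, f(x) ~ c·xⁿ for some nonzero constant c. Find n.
6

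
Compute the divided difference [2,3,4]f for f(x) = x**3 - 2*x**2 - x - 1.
7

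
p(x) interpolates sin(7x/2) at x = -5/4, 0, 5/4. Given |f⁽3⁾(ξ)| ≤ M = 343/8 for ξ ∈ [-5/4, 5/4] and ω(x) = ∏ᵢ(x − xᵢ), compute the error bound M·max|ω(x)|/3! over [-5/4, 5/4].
42875*sqrt(3)/13824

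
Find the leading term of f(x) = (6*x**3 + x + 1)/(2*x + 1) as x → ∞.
3*x**2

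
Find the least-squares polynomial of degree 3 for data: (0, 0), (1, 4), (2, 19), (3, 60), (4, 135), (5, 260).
1/42 + (473/252)x + (-5/42)x² + (73/36)x³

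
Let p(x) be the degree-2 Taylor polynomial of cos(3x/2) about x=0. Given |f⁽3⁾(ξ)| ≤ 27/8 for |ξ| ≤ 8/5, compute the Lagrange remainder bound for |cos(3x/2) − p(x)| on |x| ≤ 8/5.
288/125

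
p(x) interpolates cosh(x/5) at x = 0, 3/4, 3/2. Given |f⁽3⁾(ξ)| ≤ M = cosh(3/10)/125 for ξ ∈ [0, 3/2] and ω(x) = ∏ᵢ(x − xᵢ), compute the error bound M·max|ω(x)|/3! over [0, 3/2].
sqrt(3)*cosh(3/10)/8000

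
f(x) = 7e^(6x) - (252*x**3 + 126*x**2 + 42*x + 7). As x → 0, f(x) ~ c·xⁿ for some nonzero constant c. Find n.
4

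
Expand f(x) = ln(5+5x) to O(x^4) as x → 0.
log(5) + x - x**2/2 + x**3/3 + O(x**4)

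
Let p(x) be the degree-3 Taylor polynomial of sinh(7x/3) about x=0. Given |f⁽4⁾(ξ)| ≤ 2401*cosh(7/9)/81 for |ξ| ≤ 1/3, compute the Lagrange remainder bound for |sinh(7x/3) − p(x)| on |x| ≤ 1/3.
2401*cosh(7/9)/157464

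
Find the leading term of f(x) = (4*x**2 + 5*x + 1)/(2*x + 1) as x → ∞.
2*x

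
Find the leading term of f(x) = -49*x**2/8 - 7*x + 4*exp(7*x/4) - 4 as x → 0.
343*x**3/96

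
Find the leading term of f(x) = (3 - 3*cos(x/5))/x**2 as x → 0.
3/50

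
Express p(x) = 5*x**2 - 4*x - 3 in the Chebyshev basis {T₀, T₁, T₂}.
(-1/2)T₀ + (-4)T₁ + (5/2)T₂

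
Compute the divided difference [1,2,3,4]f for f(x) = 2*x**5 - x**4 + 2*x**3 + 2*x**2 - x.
122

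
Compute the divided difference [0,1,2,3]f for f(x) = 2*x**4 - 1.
12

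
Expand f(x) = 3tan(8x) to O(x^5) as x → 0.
24*x + 512*x**3 + O(x**5)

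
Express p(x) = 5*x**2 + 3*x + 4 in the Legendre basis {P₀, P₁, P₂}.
(17/3)P₀ + (3)P₁ + (10/3)P₂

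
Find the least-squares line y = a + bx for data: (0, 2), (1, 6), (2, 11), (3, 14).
a = 21/10, b = 41/10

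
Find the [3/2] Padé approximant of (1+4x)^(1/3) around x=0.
(448*x**3/405 + 112*x**2/15 + 28*x/5 + 1)/(32*x**2/9 + 64*x/15 + 1)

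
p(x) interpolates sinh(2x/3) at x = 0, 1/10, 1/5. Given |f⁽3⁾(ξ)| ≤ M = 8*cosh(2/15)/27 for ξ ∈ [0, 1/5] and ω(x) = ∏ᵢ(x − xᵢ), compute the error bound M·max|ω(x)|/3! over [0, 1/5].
sqrt(3)*cosh(2/15)/91125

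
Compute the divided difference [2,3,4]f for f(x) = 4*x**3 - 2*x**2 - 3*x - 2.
34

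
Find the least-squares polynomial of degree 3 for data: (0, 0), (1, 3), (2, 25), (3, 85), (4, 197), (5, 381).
1/126 + (-133/108)x + (80/63)x² + (307/108)x³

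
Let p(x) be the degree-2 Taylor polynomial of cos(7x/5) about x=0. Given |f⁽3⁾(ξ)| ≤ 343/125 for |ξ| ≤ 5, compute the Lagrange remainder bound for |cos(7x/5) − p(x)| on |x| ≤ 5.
343/6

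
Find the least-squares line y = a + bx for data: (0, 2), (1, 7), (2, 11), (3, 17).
a = 19/10, b = 49/10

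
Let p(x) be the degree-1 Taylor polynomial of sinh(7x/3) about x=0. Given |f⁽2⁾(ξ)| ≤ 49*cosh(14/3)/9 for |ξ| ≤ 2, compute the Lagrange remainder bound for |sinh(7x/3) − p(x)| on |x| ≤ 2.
98*cosh(14/3)/9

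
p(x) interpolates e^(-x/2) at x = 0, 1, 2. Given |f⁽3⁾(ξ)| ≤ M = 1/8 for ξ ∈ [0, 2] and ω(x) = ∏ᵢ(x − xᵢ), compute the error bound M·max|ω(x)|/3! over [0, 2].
sqrt(3)/216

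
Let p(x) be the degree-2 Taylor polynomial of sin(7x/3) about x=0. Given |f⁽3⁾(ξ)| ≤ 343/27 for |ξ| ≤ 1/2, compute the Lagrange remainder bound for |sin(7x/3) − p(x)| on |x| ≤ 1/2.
343/1296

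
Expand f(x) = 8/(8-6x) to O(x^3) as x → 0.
1 + 3*x/4 + 9*x**2/16 + O(x**3)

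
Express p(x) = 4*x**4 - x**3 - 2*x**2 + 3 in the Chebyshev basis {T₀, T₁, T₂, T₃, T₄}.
(7/2)T₀ + (-3/4)T₁ + T₂ + (-1/4)T₃ + (1/2)T₄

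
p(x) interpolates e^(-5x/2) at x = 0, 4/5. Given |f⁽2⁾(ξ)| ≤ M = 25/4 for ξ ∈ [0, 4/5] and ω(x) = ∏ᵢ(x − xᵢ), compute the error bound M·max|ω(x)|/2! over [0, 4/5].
1/2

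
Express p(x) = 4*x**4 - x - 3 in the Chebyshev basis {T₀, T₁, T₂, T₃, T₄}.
(-3/2)T₀ - T₁ + (2)T₂ + (1/2)T₄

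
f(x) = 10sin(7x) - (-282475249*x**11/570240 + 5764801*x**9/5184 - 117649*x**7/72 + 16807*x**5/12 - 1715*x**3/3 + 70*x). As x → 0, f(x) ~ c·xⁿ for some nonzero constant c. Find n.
13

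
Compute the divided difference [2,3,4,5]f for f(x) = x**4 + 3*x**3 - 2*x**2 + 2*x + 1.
17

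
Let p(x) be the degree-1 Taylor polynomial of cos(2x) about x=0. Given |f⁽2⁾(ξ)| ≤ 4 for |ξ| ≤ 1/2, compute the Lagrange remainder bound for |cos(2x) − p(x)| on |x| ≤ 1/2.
1/2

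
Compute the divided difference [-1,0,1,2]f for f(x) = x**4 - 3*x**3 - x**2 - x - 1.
-1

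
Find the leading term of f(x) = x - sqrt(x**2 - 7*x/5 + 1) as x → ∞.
7/10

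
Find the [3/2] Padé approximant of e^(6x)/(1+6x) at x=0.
(576*x**3/55 + 513*x**2/55 + 252*x/55 + 1)/(-477*x**2/55 + 252*x/55 + 1)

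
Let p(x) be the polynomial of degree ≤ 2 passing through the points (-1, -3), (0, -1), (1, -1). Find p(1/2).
-3/4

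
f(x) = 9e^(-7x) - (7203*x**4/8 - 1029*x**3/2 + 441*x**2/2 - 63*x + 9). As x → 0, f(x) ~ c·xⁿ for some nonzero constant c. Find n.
5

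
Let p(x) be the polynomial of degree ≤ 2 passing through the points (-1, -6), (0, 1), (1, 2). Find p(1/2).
9/4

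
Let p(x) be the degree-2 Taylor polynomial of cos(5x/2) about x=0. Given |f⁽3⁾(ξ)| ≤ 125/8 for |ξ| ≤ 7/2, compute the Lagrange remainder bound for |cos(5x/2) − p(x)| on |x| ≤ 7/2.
42875/384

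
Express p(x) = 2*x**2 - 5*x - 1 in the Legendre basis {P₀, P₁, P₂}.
(-1/3)P₀ + (-5)P₁ + (4/3)P₂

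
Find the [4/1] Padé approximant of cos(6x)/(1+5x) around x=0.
(54*x**4 - 18*x**2 + 1)/(5*x + 1)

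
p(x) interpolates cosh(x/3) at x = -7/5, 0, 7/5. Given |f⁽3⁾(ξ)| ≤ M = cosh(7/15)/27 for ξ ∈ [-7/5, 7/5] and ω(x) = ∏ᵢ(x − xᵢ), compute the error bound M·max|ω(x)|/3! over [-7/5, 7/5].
343*sqrt(3)*cosh(7/15)/91125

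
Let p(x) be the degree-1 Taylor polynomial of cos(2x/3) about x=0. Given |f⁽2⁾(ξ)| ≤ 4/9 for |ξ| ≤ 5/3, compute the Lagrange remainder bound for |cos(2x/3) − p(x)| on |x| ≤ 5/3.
50/81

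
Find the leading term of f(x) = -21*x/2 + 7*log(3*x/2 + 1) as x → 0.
-63*x**2/8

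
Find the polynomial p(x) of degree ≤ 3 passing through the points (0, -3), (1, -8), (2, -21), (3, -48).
-x**3 - x**2 - 3*x - 3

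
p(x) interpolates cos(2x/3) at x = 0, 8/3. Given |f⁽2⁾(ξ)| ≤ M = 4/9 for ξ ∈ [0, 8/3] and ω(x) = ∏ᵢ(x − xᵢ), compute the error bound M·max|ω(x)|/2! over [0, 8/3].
32/81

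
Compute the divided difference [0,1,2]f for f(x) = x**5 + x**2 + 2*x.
16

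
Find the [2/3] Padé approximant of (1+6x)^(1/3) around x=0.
(14*x**2 + 8*x + 1)/(-4*x**3/3 + 6*x**2 + 6*x + 1)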